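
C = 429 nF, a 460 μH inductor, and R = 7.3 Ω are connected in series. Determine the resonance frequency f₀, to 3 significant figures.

ω₀ = 1/√(LC) = 1/√(0.00046 × 4.29e-07) = 71190 rad/s
f₀ = ω₀/(2π) = 11.3 kHz

11.3 kHz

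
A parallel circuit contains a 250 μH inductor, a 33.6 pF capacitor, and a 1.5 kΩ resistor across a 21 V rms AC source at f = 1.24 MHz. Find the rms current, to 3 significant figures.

15.0 mA

ω = 2πf = 7.791e+06 rad/s
X_L = ωL = 1950 Ω
X_C = 1/(ωC) = 3820 Ω
Parallel: admittances add. Y = 1/R + 1/(jωL) + jωC
Y = (0.000667 − j0.000252) S
|Y| = 0.000713 S → |Z| = 1/|Y| = 1400 Ω, ∠Z = −∠Y = 20.7°
I = V/|Z| = 21/1400 = 15.0 mA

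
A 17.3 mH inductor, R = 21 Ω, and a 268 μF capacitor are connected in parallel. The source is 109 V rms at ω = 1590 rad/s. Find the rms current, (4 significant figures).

X_L = ωL = 27.51 Ω
X_C = 1/(ωC) = 2.347 Ω
Parallel: admittances add. Y = 1/R + 1/(jωL) + jωC
Y = (0.04762 + j0.3898) S
|Y| = 0.3927 S → |Z| = 1/|Y| = 2.547 Ω, ∠Z = −∠Y = -83.03°
I = V/|Z| = 109/2.547 = 42.80 A

42.80 A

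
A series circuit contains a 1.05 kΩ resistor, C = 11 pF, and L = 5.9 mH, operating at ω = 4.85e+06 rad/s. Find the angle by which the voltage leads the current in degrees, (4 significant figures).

X_L = ωL = 28620 Ω
X_C = 1/(ωC) = 18740 Ω
Net reactance X = X_L − X_C = 9871 Ω
Z = 1050 + j9871 Ω
|Z| = √(1050² + 9871²) = 9927 Ω
∠Z = arctan(9871/1050) = 83.93°

83.93°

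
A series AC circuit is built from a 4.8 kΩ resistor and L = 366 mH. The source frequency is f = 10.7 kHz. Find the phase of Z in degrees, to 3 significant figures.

79.0°

ω = 2πf = 67230 rad/s
X_L = ωL = 24600 Ω
Z = 4800 + j24600 Ω
|Z| = √(4800² + 24600²) = 25100 Ω
∠Z = arctan(24600/4800) = 79.0°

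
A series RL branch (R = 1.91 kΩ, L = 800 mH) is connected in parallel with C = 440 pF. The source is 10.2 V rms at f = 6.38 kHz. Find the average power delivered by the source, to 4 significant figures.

192.5 μW

ω = 2πf = 40090 rad/s
X_L = ωL = 32070 Ω
X_C = 1/(ωC) = 56700 Ω
Branch 1 (R+jX_L): Z₁ = 1910 + j32070 Ω, |Z₁| = 32130 Ω
Branch 2 (−jX_C): Z₂ = −j56700 Ω
Parallel: Z = Z₁Z₂/(Z₁+Z₂), |Z| = 73740 Ω, ∠Z = 82.16°
I = V/|Z| = 138.3 μA
P = VI cos φ = 10.2 × 0.0001383 × cos(82.16°) = 192.5 μW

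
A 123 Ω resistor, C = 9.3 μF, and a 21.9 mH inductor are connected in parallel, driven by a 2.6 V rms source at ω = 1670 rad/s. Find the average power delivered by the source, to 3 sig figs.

55.0 mW

X_L = ωL = 36.6 Ω
X_C = 1/(ωC) = 64.4 Ω
Parallel: admittances add. Y = 1/R + 1/(jωL) + jωC
Y = (0.00813 − j0.0118) S
|Y| = 0.0143 S → |Z| = 1/|Y| = 69.7 Ω, ∠Z = −∠Y = 55.5°
I = V/|Z| = 37.3 mA
P = VI cos φ = 2.6 × 0.0373 × cos(55.5°) = 55.0 mW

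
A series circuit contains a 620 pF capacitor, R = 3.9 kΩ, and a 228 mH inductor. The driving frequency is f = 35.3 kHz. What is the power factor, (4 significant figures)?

0.08971

ω = 2πf = 221800 rad/s
X_L = ωL = 50570 Ω
X_C = 1/(ωC) = 7272 Ω
Net reactance X = X_L − X_C = 43300 Ω
Z = 3900 + j43300 Ω
|Z| = √(3900² + 43300²) = 43470 Ω
∠Z = arctan(43300/3900) = 84.85°
cos φ = cos(84.85°) = 0.08971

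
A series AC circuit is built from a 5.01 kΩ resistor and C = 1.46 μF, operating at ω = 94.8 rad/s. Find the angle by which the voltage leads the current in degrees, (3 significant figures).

X_C = 1/(ωC) = 7230 Ω
Z = 5010 − j7230 Ω
|Z| = √(5010² + 7230²) = 8790 Ω
∠Z = arctan(-7230/5010) = -55.3°

-55.3°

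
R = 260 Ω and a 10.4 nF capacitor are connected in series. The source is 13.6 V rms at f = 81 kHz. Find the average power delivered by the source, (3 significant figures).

466 mW

ω = 2πf = 508900 rad/s
X_C = 1/(ωC) = 189 Ω
Z = 260 − j189 Ω
|Z| = √(260² + 189²) = 321 Ω
∠Z = arctan(-189/260) = -36.0°
I = V/|Z| = 42.3 mA
P = VI cos φ = 13.6 × 0.0423 × cos(-36.0°) = 466 mW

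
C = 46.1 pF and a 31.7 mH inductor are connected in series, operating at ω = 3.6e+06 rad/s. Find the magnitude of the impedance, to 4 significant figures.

X_L = ωL = 114100 Ω
X_C = 1/(ωC) = 6026 Ω
Net reactance X = X_L − X_C = 108100 Ω
Z = j108100 Ω
|Z| = √(0² + 108100²) = 108100 Ω

108100 Ω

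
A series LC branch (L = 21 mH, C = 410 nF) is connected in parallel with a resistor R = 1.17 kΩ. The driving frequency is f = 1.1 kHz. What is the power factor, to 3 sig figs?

0.175

ω = 2πf = 6912 rad/s
X_L = ωL = 145 Ω
X_C = 1/(ωC) = 353 Ω
Branch 1: Z₁ = R = 1170 Ω
Branch 2 (series LC): Z₂ = j(X_L − X_C) = −j208 Ω
Parallel: Z = Z₁Z₂/(Z₁+Z₂), |Z| = 205 Ω, ∠Z = -79.9°
cos φ = cos(-79.9°) = 0.175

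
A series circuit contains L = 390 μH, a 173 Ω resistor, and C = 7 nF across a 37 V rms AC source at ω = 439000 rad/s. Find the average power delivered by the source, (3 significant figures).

4.41 W

X_L = ωL = 171 Ω
X_C = 1/(ωC) = 325 Ω
Net reactance X = X_L − X_C = -154 Ω
Z = 173 − j154 Ω
|Z| = √(173² + 154²) = 232 Ω
∠Z = arctan(-154/173) = -41.7°
I = V/|Z| = 160 mA
P = VI cos φ = 37 × 0.160 × cos(-41.7°) = 4.41 W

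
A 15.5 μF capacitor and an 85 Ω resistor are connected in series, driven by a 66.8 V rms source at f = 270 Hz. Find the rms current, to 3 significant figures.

717 mA

ω = 2πf = 1696 rad/s
X_C = 1/(ωC) = 38.0 Ω
Z = 85.0 − j38.0 Ω
|Z| = √(85.0² + 38.0²) = 93.1 Ω
I = V/|Z| = 66.8/93.1 = 717 mA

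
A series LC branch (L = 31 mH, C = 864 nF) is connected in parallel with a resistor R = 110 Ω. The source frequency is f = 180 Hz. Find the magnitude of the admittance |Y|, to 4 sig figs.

9.147 mS

ω = 2πf = 1131 rad/s
X_L = ωL = 35.06 Ω
X_C = 1/(ωC) = 1023 Ω
Branch 1: Z₁ = R = 110.0 Ω
Branch 2 (series LC): Z₂ = j(X_L − X_C) = −j988.3 Ω
Parallel: Z = Z₁Z₂/(Z₁+Z₂), |Z| = 109.3 Ω, ∠Z = -6.351°
|Y| = 1/|Z| = 9.147 mS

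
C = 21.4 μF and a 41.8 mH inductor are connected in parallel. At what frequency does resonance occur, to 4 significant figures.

168.3 Hz

ω₀ = 1/√(LC) = 1/√(0.0418 × 2.14e-05) = 1057 rad/s
f₀ = ω₀/(2π) = 168.3 Hz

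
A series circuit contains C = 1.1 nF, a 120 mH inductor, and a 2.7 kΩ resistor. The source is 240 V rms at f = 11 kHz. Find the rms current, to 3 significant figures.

ω = 2πf = 69120 rad/s
X_L = ωL = 8290 Ω
X_C = 1/(ωC) = 13200 Ω
Net reactance X = X_L − X_C = -4860 Ω
Z = 2700 − j4860 Ω
|Z| = √(2700² + 4860²) = 5560 Ω
I = V/|Z| = 240/5560 = 43.2 mA

43.2 mA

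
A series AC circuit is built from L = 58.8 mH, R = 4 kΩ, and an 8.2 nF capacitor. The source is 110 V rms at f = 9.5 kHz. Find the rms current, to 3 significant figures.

ω = 2πf = 59690 rad/s
X_L = ωL = 3510 Ω
X_C = 1/(ωC) = 2040 Ω
Net reactance X = X_L − X_C = 1470 Ω
Z = 4000 + j1470 Ω
|Z| = √(4000² + 1470²) = 4260 Ω
I = V/|Z| = 110/4260 = 25.8 mA

25.8 mA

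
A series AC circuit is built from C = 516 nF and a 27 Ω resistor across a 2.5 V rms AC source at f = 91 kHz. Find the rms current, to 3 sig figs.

ω = 2πf = 571800 rad/s
X_C = 1/(ωC) = 3.39 Ω
Z = 27.0 − j3.39 Ω
|Z| = √(27.0² + 3.39²) = 27.2 Ω
I = V/|Z| = 2.5/27.2 = 91.9 mA

91.9 mA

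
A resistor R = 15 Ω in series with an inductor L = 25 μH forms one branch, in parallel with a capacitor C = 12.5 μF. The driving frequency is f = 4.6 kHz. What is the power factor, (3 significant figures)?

0.183

ω = 2πf = 28900 rad/s
X_L = ωL = 0.723 Ω
X_C = 1/(ωC) = 2.77 Ω
Branch 1 (R+jX_L): Z₁ = 15.0 + j0.723 Ω, |Z₁| = 15.0 Ω
Branch 2 (−jX_C): Z₂ = −j2.77 Ω
Parallel: Z = Z₁Z₂/(Z₁+Z₂), |Z| = 2.75 Ω, ∠Z = -79.5°
cos φ = cos(-79.5°) = 0.183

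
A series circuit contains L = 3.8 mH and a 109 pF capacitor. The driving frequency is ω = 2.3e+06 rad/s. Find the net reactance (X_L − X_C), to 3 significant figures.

4750 Ω

X_L = ωL = 8740 Ω
X_C = 1/(ωC) = 3990 Ω
X = 8740 − 3990 = 4750 Ω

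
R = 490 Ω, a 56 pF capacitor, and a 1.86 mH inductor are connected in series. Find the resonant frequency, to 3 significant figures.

ω₀ = 1/√(LC) = 1/√(0.00186 × 5.6e-11) = 3.098e+06 rad/s
f₀ = ω₀/(2π) = 493 kHz

493 kHz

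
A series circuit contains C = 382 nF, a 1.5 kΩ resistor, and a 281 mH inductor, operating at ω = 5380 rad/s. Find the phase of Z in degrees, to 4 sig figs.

X_L = ωL = 1512 Ω
X_C = 1/(ωC) = 486.6 Ω
Net reactance X = X_L − X_C = 1025 Ω
Z = 1500 + j1025 Ω
|Z| = √(1500² + 1025²) = 1817 Ω
∠Z = arctan(1025/1500) = 34.35°

34.35°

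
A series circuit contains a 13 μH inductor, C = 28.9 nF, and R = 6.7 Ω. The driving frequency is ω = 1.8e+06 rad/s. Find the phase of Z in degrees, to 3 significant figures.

X_L = ωL = 23.4 Ω
X_C = 1/(ωC) = 19.2 Ω
Net reactance X = X_L − X_C = 4.18 Ω
Z = 6.70 + j4.18 Ω
|Z| = √(6.70² + 4.18²) = 7.90 Ω
∠Z = arctan(4.18/6.70) = 31.9°

31.9°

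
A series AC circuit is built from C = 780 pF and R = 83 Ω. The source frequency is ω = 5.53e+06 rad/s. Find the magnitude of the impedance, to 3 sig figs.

X_C = 1/(ωC) = 232 Ω
Z = 83.0 − j232 Ω
|Z| = √(83.0² + 232²) = 246 Ω

246 Ω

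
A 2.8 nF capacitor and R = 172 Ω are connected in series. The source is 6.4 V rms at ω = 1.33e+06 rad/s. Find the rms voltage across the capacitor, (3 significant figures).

X_C = 1/(ωC) = 269 Ω
Z = 172 − j269 Ω
|Z| = √(172² + 269²) = 319 Ω
I = V/|Z| = 20.1 mA
V_C = I·|Z_C| = 0.0201 × 269 = 5.39 V

5.39 V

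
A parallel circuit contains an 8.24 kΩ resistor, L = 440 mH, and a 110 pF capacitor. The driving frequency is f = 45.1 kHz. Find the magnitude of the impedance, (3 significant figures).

8090 Ω

ω = 2πf = 283400 rad/s
X_L = ωL = 125000 Ω
X_C = 1/(ωC) = 32100 Ω
Parallel: admittances add. Y = 1/R + 1/(jωL) + jωC
Y = (0.000121 + j2.32e-05) S
|Y| = 0.000124 S → |Z| = 1/|Y| = 8090 Ω, ∠Z = −∠Y = -10.8°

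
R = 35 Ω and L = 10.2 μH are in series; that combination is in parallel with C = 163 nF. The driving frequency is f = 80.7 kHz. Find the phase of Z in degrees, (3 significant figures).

ω = 2πf = 507100 rad/s
X_L = ωL = 5.17 Ω
X_C = 1/(ωC) = 12.1 Ω
Branch 1 (R+jX_L): Z₁ = 35.0 + j5.17 Ω, |Z₁| = 35.4 Ω
Branch 2 (−jX_C): Z₂ = −j12.1 Ω
Parallel: Z = Z₁Z₂/(Z₁+Z₂), |Z| = 12.0 Ω, ∠Z = -70.4°

-70.4°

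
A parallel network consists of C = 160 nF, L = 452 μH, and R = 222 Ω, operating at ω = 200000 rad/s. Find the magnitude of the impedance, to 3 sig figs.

X_L = ωL = 90.4 Ω
X_C = 1/(ωC) = 31.2 Ω
Parallel: admittances add. Y = 1/R + 1/(jωL) + jωC
Y = (0.00450 + j0.0209) S
|Y| = 0.0214 S → |Z| = 1/|Y| = 46.7 Ω, ∠Z = −∠Y = -77.9°

46.7 Ω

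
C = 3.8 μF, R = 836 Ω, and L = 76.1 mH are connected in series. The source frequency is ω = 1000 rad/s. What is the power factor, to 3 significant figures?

0.976

X_L = ωL = 76.1 Ω
X_C = 1/(ωC) = 263 Ω
Net reactance X = X_L − X_C = -187 Ω
Z = 836 − j187 Ω
|Z| = √(836² + 187²) = 857 Ω
∠Z = arctan(-187/836) = -12.6°
cos φ = cos(-12.6°) = 0.976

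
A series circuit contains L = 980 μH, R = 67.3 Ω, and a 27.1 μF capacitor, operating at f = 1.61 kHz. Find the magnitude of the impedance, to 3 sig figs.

ω = 2πf = 10120 rad/s
X_L = ωL = 9.91 Ω
X_C = 1/(ωC) = 3.65 Ω
Net reactance X = X_L − X_C = 6.27 Ω
Z = 67.3 + j6.27 Ω
|Z| = √(67.3² + 6.27²) = 67.6 Ω

67.6 Ω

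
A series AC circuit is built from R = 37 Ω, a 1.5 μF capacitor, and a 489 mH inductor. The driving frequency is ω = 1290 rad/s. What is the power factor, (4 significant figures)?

0.3087

X_L = ωL = 630.8 Ω
X_C = 1/(ωC) = 516.8 Ω
Net reactance X = X_L − X_C = 114.0 Ω
Z = 37.00 + j114.0 Ω
|Z| = √(37.00² + 114.0²) = 119.9 Ω
∠Z = arctan(114.0/37.00) = 72.02°
cos φ = cos(72.02°) = 0.3087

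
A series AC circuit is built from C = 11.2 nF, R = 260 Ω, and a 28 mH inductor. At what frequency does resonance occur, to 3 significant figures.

8.99 kHz

ω₀ = 1/√(LC) = 1/√(0.028 × 1.12e-08) = 56470 rad/s
f₀ = ω₀/(2π) = 8.99 kHz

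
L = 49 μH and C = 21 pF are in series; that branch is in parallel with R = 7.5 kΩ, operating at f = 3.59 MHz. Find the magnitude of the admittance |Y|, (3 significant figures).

1.00 mS

ω = 2πf = 2.256e+07 rad/s
X_L = ωL = 1110 Ω
X_C = 1/(ωC) = 2110 Ω
Branch 1: Z₁ = R = 7500 Ω
Branch 2 (series LC): Z₂ = j(X_L − X_C) = −j1010 Ω
Parallel: Z = Z₁Z₂/(Z₁+Z₂), |Z| = 997 Ω, ∠Z = -82.4°
|Y| = 1/|Z| = 1.00 mS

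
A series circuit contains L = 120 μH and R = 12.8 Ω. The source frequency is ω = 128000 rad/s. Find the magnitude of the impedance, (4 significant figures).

X_L = ωL = 15.36 Ω
Z = 12.80 + j15.36 Ω
|Z| = √(12.80² + 15.36²) = 19.99 Ω

19.99 Ω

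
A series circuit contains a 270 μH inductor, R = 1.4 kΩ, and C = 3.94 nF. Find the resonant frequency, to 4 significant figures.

ω₀ = 1/√(LC) = 1/√(0.00027 × 3.94e-09) = 969500 rad/s
f₀ = ω₀/(2π) = 154.3 kHz

154.3 kHz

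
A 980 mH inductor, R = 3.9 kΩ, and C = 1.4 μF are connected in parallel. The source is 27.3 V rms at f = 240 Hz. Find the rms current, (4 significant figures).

39.78 mA

ω = 2πf = 1508 rad/s
X_L = ωL = 1478 Ω
X_C = 1/(ωC) = 473.7 Ω
Parallel: admittances add. Y = 1/R + 1/(jωL) + jωC
Y = (0.0002564 + j0.001434) S
|Y| = 0.001457 S → |Z| = 1/|Y| = 686.2 Ω, ∠Z = −∠Y = -79.87°
I = V/|Z| = 27.3/686.2 = 39.78 mA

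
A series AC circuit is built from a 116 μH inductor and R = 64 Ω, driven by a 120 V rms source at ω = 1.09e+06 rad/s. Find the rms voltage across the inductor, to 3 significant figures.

107 V

X_L = ωL = 126 Ω
Z = 64.0 + j126 Ω
|Z| = √(64.0² + 126²) = 142 Ω
I = V/|Z| = 847 mA
V_L = I·|Z_L| = 0.847 × 126 = 107 V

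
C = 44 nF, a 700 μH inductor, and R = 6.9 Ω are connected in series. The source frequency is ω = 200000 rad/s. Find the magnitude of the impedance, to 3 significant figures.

27.3 Ω

X_L = ωL = 140 Ω
X_C = 1/(ωC) = 114 Ω
Net reactance X = X_L − X_C = 26.4 Ω
Z = 6.90 + j26.4 Ω
|Z| = √(6.90² + 26.4²) = 27.3 Ω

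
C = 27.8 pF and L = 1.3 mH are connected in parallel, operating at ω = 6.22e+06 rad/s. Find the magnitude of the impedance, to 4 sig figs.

X_L = ωL = 8086 Ω
X_C = 1/(ωC) = 5783 Ω
Parallel: admittances add. Y = 1/(jωL) + jωC
Y = (0 + j4.925e-05) S
|Y| = 4.925e-05 S → |Z| = 1/|Y| = 20310 Ω, ∠Z = −∠Y = -90.00°

20310 Ω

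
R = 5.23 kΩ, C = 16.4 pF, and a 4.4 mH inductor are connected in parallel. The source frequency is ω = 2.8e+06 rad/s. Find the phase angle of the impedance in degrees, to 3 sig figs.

10.4°

X_L = ωL = 12300 Ω
X_C = 1/(ωC) = 21800 Ω
Parallel: admittances add. Y = 1/R + 1/(jωL) + jωC
Y = (0.000191 − j3.52e-05) S
|Y| = 0.000194 S → |Z| = 1/|Y| = 5140 Ω, ∠Z = −∠Y = 10.4°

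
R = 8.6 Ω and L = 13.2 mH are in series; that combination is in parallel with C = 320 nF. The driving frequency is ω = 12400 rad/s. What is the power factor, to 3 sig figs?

0.149

X_L = ωL = 164 Ω
X_C = 1/(ωC) = 252 Ω
Branch 1 (R+jX_L): Z₁ = 8.60 + j164 Ω, |Z₁| = 164 Ω
Branch 2 (−jX_C): Z₂ = −j252 Ω
Parallel: Z = Z₁Z₂/(Z₁+Z₂), |Z| = 465 Ω, ∠Z = 81.4°
cos φ = cos(81.4°) = 0.149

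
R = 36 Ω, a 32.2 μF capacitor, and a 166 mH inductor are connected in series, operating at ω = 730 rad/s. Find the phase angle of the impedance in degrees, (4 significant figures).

X_L = ωL = 121.2 Ω
X_C = 1/(ωC) = 42.54 Ω
Net reactance X = X_L − X_C = 78.64 Ω
Z = 36.00 + j78.64 Ω
|Z| = √(36.00² + 78.64²) = 86.49 Ω
∠Z = arctan(78.64/36.00) = 65.40°

65.40°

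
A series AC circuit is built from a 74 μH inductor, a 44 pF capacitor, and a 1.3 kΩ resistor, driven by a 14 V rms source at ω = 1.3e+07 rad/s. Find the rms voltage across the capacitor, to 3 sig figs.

16.1 V

X_L = ωL = 962 Ω
X_C = 1/(ωC) = 1750 Ω
Net reactance X = X_L − X_C = -786 Ω
Z = 1300 − j786 Ω
|Z| = √(1300² + 786²) = 1520 Ω
I = V/|Z| = 9.21 mA
V_C = I·|Z_C| = 0.00921 × 1750 = 16.1 V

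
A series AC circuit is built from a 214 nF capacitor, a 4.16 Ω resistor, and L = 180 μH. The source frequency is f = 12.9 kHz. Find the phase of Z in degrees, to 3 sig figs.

ω = 2πf = 81050 rad/s
X_L = ωL = 14.6 Ω
X_C = 1/(ωC) = 57.7 Ω
Net reactance X = X_L − X_C = -43.1 Ω
Z = 4.16 − j43.1 Ω
|Z| = √(4.16² + 43.1²) = 43.3 Ω
∠Z = arctan(-43.1/4.16) = -84.5°

-84.5°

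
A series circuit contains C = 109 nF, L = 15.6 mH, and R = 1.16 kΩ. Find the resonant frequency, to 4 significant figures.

3.860 kHz

ω₀ = 1/√(LC) = 1/√(0.0156 × 1.09e-07) = 24250 rad/s
f₀ = ω₀/(2π) = 3.860 kHz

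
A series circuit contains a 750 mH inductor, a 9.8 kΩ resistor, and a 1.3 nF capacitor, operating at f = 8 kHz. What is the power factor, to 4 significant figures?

0.4009

ω = 2πf = 50270 rad/s
X_L = ωL = 37700 Ω
X_C = 1/(ωC) = 15300 Ω
Net reactance X = X_L − X_C = 22400 Ω
Z = 9800 + j22400 Ω
|Z| = √(9800² + 22400²) = 24450 Ω
∠Z = arctan(22400/9800) = 66.37°
cos φ = cos(66.37°) = 0.4009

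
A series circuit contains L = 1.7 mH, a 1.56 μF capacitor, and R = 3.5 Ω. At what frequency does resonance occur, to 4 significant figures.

ω₀ = 1/√(LC) = 1/√(0.0017 × 1.56e-06) = 19420 rad/s
f₀ = ω₀/(2π) = 3.091 kHz

3.091 kHz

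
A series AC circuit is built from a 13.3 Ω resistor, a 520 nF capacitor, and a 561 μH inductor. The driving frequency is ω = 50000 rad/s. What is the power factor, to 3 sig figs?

X_L = ωL = 28.0 Ω
X_C = 1/(ωC) = 38.5 Ω
Net reactance X = X_L − X_C = -10.4 Ω
Z = 13.3 − j10.4 Ω
|Z| = √(13.3² + 10.4²) = 16.9 Ω
∠Z = arctan(-10.4/13.3) = -38.1°
cos φ = cos(-38.1°) = 0.787

0.787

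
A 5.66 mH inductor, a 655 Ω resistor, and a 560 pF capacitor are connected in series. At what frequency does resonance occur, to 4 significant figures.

89.40 kHz

ω₀ = 1/√(LC) = 1/√(0.00566 × 5.6e-10) = 561700 rad/s
f₀ = ω₀/(2π) = 89.40 kHz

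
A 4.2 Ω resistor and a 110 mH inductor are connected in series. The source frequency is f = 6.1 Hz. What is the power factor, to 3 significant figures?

0.706

ω = 2πf = 38.33 rad/s
X_L = ωL = 4.22 Ω
Z = 4.20 + j4.22 Ω
|Z| = √(4.20² + 4.22²) = 5.95 Ω
∠Z = arctan(4.22/4.20) = 45.1°
cos φ = cos(45.1°) = 0.706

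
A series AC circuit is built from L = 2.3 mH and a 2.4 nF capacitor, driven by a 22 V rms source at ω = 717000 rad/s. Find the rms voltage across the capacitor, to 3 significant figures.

12.0 V

X_L = ωL = 1650 Ω
X_C = 1/(ωC) = 581 Ω
Net reactance X = X_L − X_C = 1070 Ω
Z = j1070 Ω
|Z| = √(0² + 1070²) = 1070 Ω
I = V/|Z| = 20.6 mA
V_C = I·|Z_C| = 0.0206 × 581 = 12.0 V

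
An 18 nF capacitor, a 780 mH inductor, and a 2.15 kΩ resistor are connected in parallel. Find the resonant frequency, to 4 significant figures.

1.343 kHz

ω₀ = 1/√(LC) = 1/√(0.78 × 1.8e-08) = 8439 rad/s
f₀ = ω₀/(2π) = 1.343 kHz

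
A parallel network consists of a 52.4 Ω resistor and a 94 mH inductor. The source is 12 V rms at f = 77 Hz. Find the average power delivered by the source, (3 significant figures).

ω = 2πf = 483.8 rad/s
X_L = ωL = 45.5 Ω
Parallel: admittances add. Y = 1/R + 1/(jωL)
Y = (0.0191 − j0.0220) S
|Y| = 0.0291 S → |Z| = 1/|Y| = 34.3 Ω, ∠Z = −∠Y = 49.0°
I = V/|Z| = 349 mA
P = VI cos φ = 12 × 0.349 × cos(49.0°) = 2.75 W

2.75 W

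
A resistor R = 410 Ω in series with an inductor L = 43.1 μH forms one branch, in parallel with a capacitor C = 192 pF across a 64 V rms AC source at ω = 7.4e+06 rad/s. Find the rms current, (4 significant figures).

98.44 mA

X_L = ωL = 318.9 Ω
X_C = 1/(ωC) = 703.8 Ω
Branch 1 (R+jX_L): Z₁ = 410.0 + j318.9 Ω, |Z₁| = 519.4 Ω
Branch 2 (−jX_C): Z₂ = −j703.8 Ω
Parallel: Z = Z₁Z₂/(Z₁+Z₂), |Z| = 650.1 Ω, ∠Z = -8.930°
I = V/|Z| = 64/650.1 = 98.44 mA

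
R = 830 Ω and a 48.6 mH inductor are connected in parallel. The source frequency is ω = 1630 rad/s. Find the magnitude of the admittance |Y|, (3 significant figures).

12.7 mS

X_L = ωL = 79.2 Ω
Parallel: admittances add. Y = 1/R + 1/(jωL)
Y = (0.00120 − j0.0126) S
|Y| = 0.0127 S → |Z| = 1/|Y| = 78.9 Ω, ∠Z = −∠Y = 84.5°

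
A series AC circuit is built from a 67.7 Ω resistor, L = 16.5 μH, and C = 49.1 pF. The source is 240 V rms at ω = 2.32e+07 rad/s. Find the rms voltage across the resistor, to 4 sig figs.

X_L = ωL = 382.8 Ω
X_C = 1/(ωC) = 877.9 Ω
Net reactance X = X_L − X_C = -495.1 Ω
Z = 67.70 − j495.1 Ω
|Z| = √(67.70² + 495.1²) = 499.7 Ω
I = V/|Z| = 480.3 mA
V_R = I·|Z_R| = 0.4803 × 67.70 = 32.52 V

32.52 V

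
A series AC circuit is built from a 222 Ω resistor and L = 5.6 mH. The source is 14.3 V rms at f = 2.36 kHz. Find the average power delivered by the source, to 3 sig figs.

ω = 2πf = 14830 rad/s
X_L = ωL = 83.0 Ω
Z = 222 + j83.0 Ω
|Z| = √(222² + 83.0²) = 237 Ω
∠Z = arctan(83.0/222) = 20.5°
I = V/|Z| = 60.3 mA
P = VI cos φ = 14.3 × 0.0603 × cos(20.5°) = 808 mW

808 mW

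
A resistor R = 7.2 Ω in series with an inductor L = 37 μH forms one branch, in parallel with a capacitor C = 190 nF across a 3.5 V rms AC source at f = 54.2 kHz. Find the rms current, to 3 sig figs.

ω = 2πf = 340500 rad/s
X_L = ωL = 12.6 Ω
X_C = 1/(ωC) = 15.5 Ω
Branch 1 (R+jX_L): Z₁ = 7.20 + j12.6 Ω, |Z₁| = 14.5 Ω
Branch 2 (−jX_C): Z₂ = −j15.5 Ω
Parallel: Z = Z₁Z₂/(Z₁+Z₂), |Z| = 29.0 Ω, ∠Z = -8.12°
I = V/|Z| = 3.5/29.0 = 121 mA

121 mA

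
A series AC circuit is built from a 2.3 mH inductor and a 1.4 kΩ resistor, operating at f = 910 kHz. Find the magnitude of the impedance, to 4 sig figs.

ω = 2πf = 5.718e+06 rad/s
X_L = ωL = 13150 Ω
Z = 1400 + j13150 Ω
|Z| = √(1400² + 13150²) = 13230 Ω

13230 Ω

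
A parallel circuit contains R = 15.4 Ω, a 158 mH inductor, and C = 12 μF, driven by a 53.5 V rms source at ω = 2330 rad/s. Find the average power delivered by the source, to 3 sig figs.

X_L = ωL = 368 Ω
X_C = 1/(ωC) = 35.8 Ω
Parallel: admittances add. Y = 1/R + 1/(jωL) + jωC
Y = (0.0649 + j0.0252) S
|Y| = 0.0697 S → |Z| = 1/|Y| = 14.4 Ω, ∠Z = −∠Y = -21.2°
I = V/|Z| = 3.73 A
P = VI cos φ = 53.5 × 3.73 × cos(-21.2°) = 186 W

186 W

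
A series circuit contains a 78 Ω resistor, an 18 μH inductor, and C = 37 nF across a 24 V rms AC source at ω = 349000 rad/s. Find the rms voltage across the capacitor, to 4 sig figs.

X_L = ωL = 6.282 Ω
X_C = 1/(ωC) = 77.44 Ω
Net reactance X = X_L − X_C = -71.16 Ω
Z = 78.00 − j71.16 Ω
|Z| = √(78.00² + 71.16²) = 105.6 Ω
I = V/|Z| = 227.3 mA
V_C = I·|Z_C| = 0.2273 × 77.44 = 17.60 V

17.60 V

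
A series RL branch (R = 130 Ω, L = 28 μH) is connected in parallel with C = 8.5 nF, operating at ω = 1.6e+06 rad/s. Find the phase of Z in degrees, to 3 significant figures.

X_L = ωL = 44.8 Ω
X_C = 1/(ωC) = 73.5 Ω
Branch 1 (R+jX_L): Z₁ = 130 + j44.8 Ω, |Z₁| = 138 Ω
Branch 2 (−jX_C): Z₂ = −j73.5 Ω
Parallel: Z = Z₁Z₂/(Z₁+Z₂), |Z| = 75.9 Ω, ∠Z = -58.5°

-58.5°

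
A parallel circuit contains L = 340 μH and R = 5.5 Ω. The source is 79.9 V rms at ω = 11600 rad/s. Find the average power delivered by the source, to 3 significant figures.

1.16 kW

X_L = ωL = 3.94 Ω
Parallel: admittances add. Y = 1/R + 1/(jωL)
Y = (0.182 − j0.254) S
|Y| = 0.312 S → |Z| = 1/|Y| = 3.21 Ω, ∠Z = −∠Y = 54.4°
I = V/|Z| = 24.9 A
P = VI cos φ = 79.9 × 24.9 × cos(54.4°) = 1.16 kW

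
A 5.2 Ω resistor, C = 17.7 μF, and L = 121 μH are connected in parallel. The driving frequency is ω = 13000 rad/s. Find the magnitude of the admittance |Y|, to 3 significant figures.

449 mS

X_L = ωL = 1.57 Ω
X_C = 1/(ωC) = 4.35 Ω
Parallel: admittances add. Y = 1/R + 1/(jωL) + jωC
Y = (0.192 − j0.406) S
|Y| = 0.449 S → |Z| = 1/|Y| = 2.23 Ω, ∠Z = −∠Y = 64.6°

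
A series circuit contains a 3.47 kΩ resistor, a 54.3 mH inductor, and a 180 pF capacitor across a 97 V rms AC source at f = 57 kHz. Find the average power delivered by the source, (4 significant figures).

ω = 2πf = 358100 rad/s
X_L = ωL = 19450 Ω
X_C = 1/(ωC) = 15510 Ω
Net reactance X = X_L − X_C = 3935 Ω
Z = 3470 + j3935 Ω
|Z| = √(3470² + 3935²) = 5246 Ω
∠Z = arctan(3935/3470) = 48.59°
I = V/|Z| = 18.49 mA
P = VI cos φ = 97 × 0.01849 × cos(48.59°) = 1.186 W

1.186 W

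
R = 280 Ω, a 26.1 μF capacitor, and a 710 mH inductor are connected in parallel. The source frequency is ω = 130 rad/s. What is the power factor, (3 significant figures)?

0.433

X_L = ωL = 92.3 Ω
X_C = 1/(ωC) = 295 Ω
Parallel: admittances add. Y = 1/R + 1/(jωL) + jωC
Y = (0.00357 − j0.00744) S
|Y| = 0.00825 S → |Z| = 1/|Y| = 121 Ω, ∠Z = −∠Y = 64.4°
cos φ = cos(64.4°) = 0.433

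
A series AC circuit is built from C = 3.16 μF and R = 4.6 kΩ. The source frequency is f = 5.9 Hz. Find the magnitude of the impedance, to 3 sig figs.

ω = 2πf = 37.07 rad/s
X_C = 1/(ωC) = 8540 Ω
Z = 4600 − j8540 Ω
|Z| = √(4600² + 8540²) = 9700 Ω

9700 Ω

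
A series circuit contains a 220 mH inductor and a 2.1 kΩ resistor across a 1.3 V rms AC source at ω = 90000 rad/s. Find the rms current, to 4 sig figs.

65.29 μA

X_L = ωL = 19800 Ω
Z = 2100 + j19800 Ω
|Z| = √(2100² + 19800²) = 19910 Ω
I = V/|Z| = 1.3/19910 = 65.29 μA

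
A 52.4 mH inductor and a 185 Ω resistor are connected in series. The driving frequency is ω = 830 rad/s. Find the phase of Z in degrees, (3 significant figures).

13.2°

X_L = ωL = 43.5 Ω
Z = 185 + j43.5 Ω
|Z| = √(185² + 43.5²) = 190 Ω
∠Z = arctan(43.5/185) = 13.2°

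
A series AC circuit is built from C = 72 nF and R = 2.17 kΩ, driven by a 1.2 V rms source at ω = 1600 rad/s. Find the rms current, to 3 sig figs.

X_C = 1/(ωC) = 8680 Ω
Z = 2170 − j8680 Ω
|Z| = √(2170² + 8680²) = 8950 Ω
I = V/|Z| = 1.2/8950 = 134 μA

134 μA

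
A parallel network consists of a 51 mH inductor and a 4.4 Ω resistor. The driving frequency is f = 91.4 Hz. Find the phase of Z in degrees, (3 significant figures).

ω = 2πf = 574.3 rad/s
X_L = ωL = 29.3 Ω
Parallel: admittances add. Y = 1/R + 1/(jωL)
Y = (0.227 − j0.0341) S
|Y| = 0.230 S → |Z| = 1/|Y| = 4.35 Ω, ∠Z = −∠Y = 8.54°

8.54°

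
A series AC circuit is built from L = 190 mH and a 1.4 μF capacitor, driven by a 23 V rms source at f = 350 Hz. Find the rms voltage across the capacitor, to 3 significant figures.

80.3 V

ω = 2πf = 2199 rad/s
X_L = ωL = 418 Ω
X_C = 1/(ωC) = 325 Ω
Net reactance X = X_L − X_C = 93.0 Ω
Z = j93.0 Ω
|Z| = √(0² + 93.0²) = 93.0 Ω
I = V/|Z| = 247 mA
V_C = I·|Z_C| = 0.247 × 325 = 80.3 V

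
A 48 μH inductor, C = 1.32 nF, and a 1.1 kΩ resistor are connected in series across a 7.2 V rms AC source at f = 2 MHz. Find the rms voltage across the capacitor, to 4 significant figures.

0.3538 V

ω = 2πf = 1.257e+07 rad/s
X_L = ωL = 603.2 Ω
X_C = 1/(ωC) = 60.29 Ω
Net reactance X = X_L − X_C = 542.9 Ω
Z = 1100 + j542.9 Ω
|Z| = √(1100² + 542.9²) = 1227 Ω
I = V/|Z| = 5.870 mA
V_C = I·|Z_C| = 0.005870 × 60.29 = 0.3538 V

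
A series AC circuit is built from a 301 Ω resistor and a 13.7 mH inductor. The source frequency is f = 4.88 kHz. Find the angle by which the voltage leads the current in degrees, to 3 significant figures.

ω = 2πf = 30660 rad/s
X_L = ωL = 420 Ω
Z = 301 + j420 Ω
|Z| = √(301² + 420²) = 517 Ω
∠Z = arctan(420/301) = 54.4°

54.4°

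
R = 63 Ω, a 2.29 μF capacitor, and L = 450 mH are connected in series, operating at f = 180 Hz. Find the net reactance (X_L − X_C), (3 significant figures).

123 Ω

ω = 2πf = 1131 rad/s
X_L = ωL = 509 Ω
X_C = 1/(ωC) = 386 Ω
X = 509 − 386 = 123 Ω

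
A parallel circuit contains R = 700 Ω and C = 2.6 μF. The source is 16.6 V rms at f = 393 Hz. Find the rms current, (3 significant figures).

109 mA

ω = 2πf = 2469 rad/s
X_C = 1/(ωC) = 156 Ω
Parallel: admittances add. Y = 1/R + jωC
Y = (0.00143 + j0.00642) S
|Y| = 0.00658 S → |Z| = 1/|Y| = 152 Ω, ∠Z = −∠Y = -77.5°
I = V/|Z| = 16.6/152 = 109 mA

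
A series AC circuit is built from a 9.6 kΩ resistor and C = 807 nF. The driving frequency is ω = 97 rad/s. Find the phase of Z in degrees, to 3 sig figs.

X_C = 1/(ωC) = 12800 Ω
Z = 9600 − j12800 Ω
|Z| = √(9600² + 12800²) = 16000 Ω
∠Z = arctan(-12800/9600) = -53.1°

-53.1°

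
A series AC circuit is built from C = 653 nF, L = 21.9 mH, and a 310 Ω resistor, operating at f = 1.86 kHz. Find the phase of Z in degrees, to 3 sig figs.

21.9°

ω = 2πf = 11690 rad/s
X_L = ωL = 256 Ω
X_C = 1/(ωC) = 131 Ω
Net reactance X = X_L − X_C = 125 Ω
Z = 310 + j125 Ω
|Z| = √(310² + 125²) = 334 Ω
∠Z = arctan(125/310) = 21.9°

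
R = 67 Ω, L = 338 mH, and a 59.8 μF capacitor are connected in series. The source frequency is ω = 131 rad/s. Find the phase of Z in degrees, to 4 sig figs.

X_L = ωL = 44.28 Ω
X_C = 1/(ωC) = 127.7 Ω
Net reactance X = X_L − X_C = -83.37 Ω
Z = 67.00 − j83.37 Ω
|Z| = √(67.00² + 83.37²) = 107.0 Ω
∠Z = arctan(-83.37/67.00) = -51.21°

-51.21°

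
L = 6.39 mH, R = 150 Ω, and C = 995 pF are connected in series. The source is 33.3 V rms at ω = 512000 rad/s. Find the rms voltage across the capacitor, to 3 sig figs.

X_L = ωL = 3270 Ω
X_C = 1/(ωC) = 1960 Ω
Net reactance X = X_L − X_C = 1310 Ω
Z = 150 + j1310 Ω
|Z| = √(150² + 1310²) = 1320 Ω
I = V/|Z| = 25.3 mA
V_C = I·|Z_C| = 0.0253 × 1960 = 49.6 V

49.6 V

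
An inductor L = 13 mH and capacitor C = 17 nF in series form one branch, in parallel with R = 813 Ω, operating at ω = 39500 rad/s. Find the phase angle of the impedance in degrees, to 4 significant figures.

-39.80°

X_L = ωL = 513.5 Ω
X_C = 1/(ωC) = 1489 Ω
Branch 1: Z₁ = R = 813.0 Ω
Branch 2 (series LC): Z₂ = j(X_L − X_C) = −j975.7 Ω
Parallel: Z = Z₁Z₂/(Z₁+Z₂), |Z| = 624.6 Ω, ∠Z = -39.80°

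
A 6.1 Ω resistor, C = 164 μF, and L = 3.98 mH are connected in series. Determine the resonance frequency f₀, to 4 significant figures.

197.0 Hz

ω₀ = 1/√(LC) = 1/√(0.00398 × 0.000164) = 1238 rad/s
f₀ = ω₀/(2π) = 197.0 Hz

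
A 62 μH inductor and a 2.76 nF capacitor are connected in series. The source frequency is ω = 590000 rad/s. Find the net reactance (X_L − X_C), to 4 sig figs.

X_L = ωL = 36.58 Ω
X_C = 1/(ωC) = 614.1 Ω
X = 36.58 − 614.1 = -577.5 Ω

-577.5 Ω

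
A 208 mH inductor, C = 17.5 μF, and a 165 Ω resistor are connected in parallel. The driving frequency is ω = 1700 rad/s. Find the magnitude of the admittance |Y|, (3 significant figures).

X_L = ωL = 354 Ω
X_C = 1/(ωC) = 33.6 Ω
Parallel: admittances add. Y = 1/R + 1/(jωL) + jωC
Y = (0.00606 + j0.0269) S
|Y| = 0.0276 S → |Z| = 1/|Y| = 36.2 Ω, ∠Z = −∠Y = -77.3°

27.6 mS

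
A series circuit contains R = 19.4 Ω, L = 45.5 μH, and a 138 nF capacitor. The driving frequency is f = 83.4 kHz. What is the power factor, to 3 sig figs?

ω = 2πf = 524000 rad/s
X_L = ωL = 23.8 Ω
X_C = 1/(ωC) = 13.8 Ω
Net reactance X = X_L − X_C = 10.0 Ω
Z = 19.4 + j10.0 Ω
|Z| = √(19.4² + 10.0²) = 21.8 Ω
∠Z = arctan(10.0/19.4) = 27.3°
cos φ = cos(27.3°) = 0.889

0.889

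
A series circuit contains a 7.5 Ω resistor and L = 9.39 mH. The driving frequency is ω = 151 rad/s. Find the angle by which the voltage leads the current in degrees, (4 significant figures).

10.71°

X_L = ωL = 1.418 Ω
Z = 7.500 + j1.418 Ω
|Z| = √(7.500² + 1.418²) = 7.633 Ω
∠Z = arctan(1.418/7.500) = 10.71°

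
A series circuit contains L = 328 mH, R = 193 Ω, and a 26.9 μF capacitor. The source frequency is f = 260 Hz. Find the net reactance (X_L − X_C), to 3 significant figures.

513 Ω

ω = 2πf = 1634 rad/s
X_L = ωL = 536 Ω
X_C = 1/(ωC) = 22.8 Ω
X = 536 − 22.8 = 513 Ω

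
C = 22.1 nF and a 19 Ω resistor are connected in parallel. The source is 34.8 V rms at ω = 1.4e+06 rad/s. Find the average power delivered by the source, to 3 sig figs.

63.7 W

X_C = 1/(ωC) = 32.3 Ω
Parallel: admittances add. Y = 1/R + jωC
Y = (0.0526 + j0.0309) S
|Y| = 0.0611 S → |Z| = 1/|Y| = 16.4 Ω, ∠Z = −∠Y = -30.4°
I = V/|Z| = 2.12 A
P = VI cos φ = 34.8 × 2.12 × cos(-30.4°) = 63.7 W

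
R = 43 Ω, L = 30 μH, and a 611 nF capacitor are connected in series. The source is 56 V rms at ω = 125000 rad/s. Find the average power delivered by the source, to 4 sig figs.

69.64 W

X_L = ωL = 3.750 Ω
X_C = 1/(ωC) = 13.09 Ω
Net reactance X = X_L − X_C = -9.343 Ω
Z = 43.00 − j9.343 Ω
|Z| = √(43.00² + 9.343²) = 44.00 Ω
∠Z = arctan(-9.343/43.00) = -12.26°
I = V/|Z| = 1.273 A
P = VI cos φ = 56 × 1.273 × cos(-12.26°) = 69.64 W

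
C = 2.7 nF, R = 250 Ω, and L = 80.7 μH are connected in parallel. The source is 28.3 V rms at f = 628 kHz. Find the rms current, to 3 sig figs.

241 mA

ω = 2πf = 3.946e+06 rad/s
X_L = ωL = 318 Ω
X_C = 1/(ωC) = 93.9 Ω
Parallel: admittances add. Y = 1/R + 1/(jωL) + jωC
Y = (0.00400 + j0.00751) S
|Y| = 0.00851 S → |Z| = 1/|Y| = 117 Ω, ∠Z = −∠Y = -62.0°
I = V/|Z| = 28.3/117 = 241 mA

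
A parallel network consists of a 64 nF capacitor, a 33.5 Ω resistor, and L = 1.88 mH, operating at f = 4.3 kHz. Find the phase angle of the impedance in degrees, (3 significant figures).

31.0°

ω = 2πf = 27020 rad/s
X_L = ωL = 50.8 Ω
X_C = 1/(ωC) = 578 Ω
Parallel: admittances add. Y = 1/R + 1/(jωL) + jωC
Y = (0.0299 − j0.0180) S
|Y| = 0.0348 S → |Z| = 1/|Y| = 28.7 Ω, ∠Z = −∠Y = 31.0°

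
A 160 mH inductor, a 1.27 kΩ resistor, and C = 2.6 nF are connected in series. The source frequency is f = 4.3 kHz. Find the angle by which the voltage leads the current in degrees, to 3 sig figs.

ω = 2πf = 27020 rad/s
X_L = ωL = 4320 Ω
X_C = 1/(ωC) = 14200 Ω
Net reactance X = X_L − X_C = -9910 Ω
Z = 1270 − j9910 Ω
|Z| = √(1270² + 9910²) = 9990 Ω
∠Z = arctan(-9910/1270) = -82.7°

-82.7°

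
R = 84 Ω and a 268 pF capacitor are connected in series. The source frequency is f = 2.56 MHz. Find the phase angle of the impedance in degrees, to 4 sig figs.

-70.09°

ω = 2πf = 1.608e+07 rad/s
X_C = 1/(ωC) = 232.0 Ω
Z = 84.00 − j232.0 Ω
|Z| = √(84.00² + 232.0²) = 246.7 Ω
∠Z = arctan(-232.0/84.00) = -70.09°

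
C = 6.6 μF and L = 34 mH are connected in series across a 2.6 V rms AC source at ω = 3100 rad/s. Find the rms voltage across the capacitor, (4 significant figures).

2.248 V

X_L = ωL = 105.4 Ω
X_C = 1/(ωC) = 48.88 Ω
Net reactance X = X_L − X_C = 56.52 Ω
Z = j56.52 Ω
|Z| = √(0² + 56.52²) = 56.52 Ω
I = V/|Z| = 46.00 mA
V_C = I·|Z_C| = 0.04600 × 48.88 = 2.248 V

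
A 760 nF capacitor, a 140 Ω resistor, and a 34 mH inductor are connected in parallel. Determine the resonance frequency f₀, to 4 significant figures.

990.1 Hz

ω₀ = 1/√(LC) = 1/√(0.034 × 7.6e-07) = 6221 rad/s
f₀ = ω₀/(2π) = 990.1 Hz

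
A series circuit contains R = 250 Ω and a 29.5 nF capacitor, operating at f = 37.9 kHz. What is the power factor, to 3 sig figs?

ω = 2πf = 238100 rad/s
X_C = 1/(ωC) = 142 Ω
Z = 250 − j142 Ω
|Z| = √(250² + 142²) = 288 Ω
∠Z = arctan(-142/250) = -29.7°
cos φ = cos(-29.7°) = 0.869

0.869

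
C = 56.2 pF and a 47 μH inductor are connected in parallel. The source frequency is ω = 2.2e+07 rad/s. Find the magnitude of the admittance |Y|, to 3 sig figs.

269 μS

X_L = ωL = 1030 Ω
X_C = 1/(ωC) = 809 Ω
Parallel: admittances add. Y = 1/(jωL) + jωC
Y = (0 + j0.000269) S
|Y| = 0.000269 S → |Z| = 1/|Y| = 3710 Ω, ∠Z = −∠Y = -90.0°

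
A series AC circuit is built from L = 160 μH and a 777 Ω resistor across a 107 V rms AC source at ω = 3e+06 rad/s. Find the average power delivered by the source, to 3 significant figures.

10.7 W

X_L = ωL = 480 Ω
Z = 777 + j480 Ω
|Z| = √(777² + 480²) = 913 Ω
∠Z = arctan(480/777) = 31.7°
I = V/|Z| = 117 mA
P = VI cos φ = 107 × 0.117 × cos(31.7°) = 10.7 W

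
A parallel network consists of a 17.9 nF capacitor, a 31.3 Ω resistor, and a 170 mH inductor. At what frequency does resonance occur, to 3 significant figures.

2.89 kHz

ω₀ = 1/√(LC) = 1/√(0.17 × 1.79e-08) = 18130 rad/s
f₀ = ω₀/(2π) = 2.89 kHz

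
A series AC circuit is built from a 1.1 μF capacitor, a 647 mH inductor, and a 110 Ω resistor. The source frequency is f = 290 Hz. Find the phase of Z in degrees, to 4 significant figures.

ω = 2πf = 1822 rad/s
X_L = ωL = 1179 Ω
X_C = 1/(ωC) = 498.9 Ω
Net reactance X = X_L − X_C = 680.0 Ω
Z = 110.0 + j680.0 Ω
|Z| = √(110.0² + 680.0²) = 688.8 Ω
∠Z = arctan(680.0/110.0) = 80.81°

80.81°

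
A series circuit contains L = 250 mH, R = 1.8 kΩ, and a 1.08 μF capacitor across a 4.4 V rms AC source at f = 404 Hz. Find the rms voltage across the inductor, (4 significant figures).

1.534 V

ω = 2πf = 2538 rad/s
X_L = ωL = 634.6 Ω
X_C = 1/(ωC) = 364.8 Ω
Net reactance X = X_L − X_C = 269.8 Ω
Z = 1800 + j269.8 Ω
|Z| = √(1800² + 269.8²) = 1820 Ω
I = V/|Z| = 2.417 mA
V_L = I·|Z_L| = 0.002417 × 634.6 = 1.534 V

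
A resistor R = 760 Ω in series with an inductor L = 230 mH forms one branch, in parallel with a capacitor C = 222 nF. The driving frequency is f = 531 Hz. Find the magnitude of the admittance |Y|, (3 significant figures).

657 μS

ω = 2πf = 3336 rad/s
X_L = ωL = 767 Ω
X_C = 1/(ωC) = 1350 Ω
Branch 1 (R+jX_L): Z₁ = 760 + j767 Ω, |Z₁| = 1080 Ω
Branch 2 (−jX_C): Z₂ = −j1350 Ω
Parallel: Z = Z₁Z₂/(Z₁+Z₂), |Z| = 1520 Ω, ∠Z = -7.24°
|Y| = 1/|Z| = 657 μS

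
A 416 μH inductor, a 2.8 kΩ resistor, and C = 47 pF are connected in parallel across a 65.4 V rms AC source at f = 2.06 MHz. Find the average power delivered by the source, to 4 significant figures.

ω = 2πf = 1.294e+07 rad/s
X_L = ωL = 5384 Ω
X_C = 1/(ωC) = 1644 Ω
Parallel: admittances add. Y = 1/R + 1/(jωL) + jωC
Y = (0.0003571 + j0.0004226) S
|Y| = 0.0005533 S → |Z| = 1/|Y| = 1807 Ω, ∠Z = −∠Y = -49.80°
I = V/|Z| = 36.19 mA
P = VI cos φ = 65.4 × 0.03619 × cos(-49.80°) = 1.528 W

1.528 W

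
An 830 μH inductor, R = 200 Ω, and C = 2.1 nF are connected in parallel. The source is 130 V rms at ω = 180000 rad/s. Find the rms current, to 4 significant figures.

1.047 A

X_L = ωL = 149.4 Ω
X_C = 1/(ωC) = 2646 Ω
Parallel: admittances add. Y = 1/R + 1/(jωL) + jωC
Y = (0.005000 − j0.006315) S
|Y| = 0.008055 S → |Z| = 1/|Y| = 124.1 Ω, ∠Z = −∠Y = 51.63°
I = V/|Z| = 130/124.1 = 1.047 A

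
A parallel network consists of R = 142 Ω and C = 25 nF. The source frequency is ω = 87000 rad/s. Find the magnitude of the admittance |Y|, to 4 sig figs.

X_C = 1/(ωC) = 459.8 Ω
Parallel: admittances add. Y = 1/R + jωC
Y = (0.007042 + j0.002175) S
|Y| = 0.007370 S → |Z| = 1/|Y| = 135.7 Ω, ∠Z = −∠Y = -17.16°

7.370 mS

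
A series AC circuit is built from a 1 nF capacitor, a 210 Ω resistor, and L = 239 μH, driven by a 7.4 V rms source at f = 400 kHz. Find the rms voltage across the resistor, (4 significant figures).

5.323 V

ω = 2πf = 2.513e+06 rad/s
X_L = ωL = 600.7 Ω
X_C = 1/(ωC) = 397.9 Ω
Net reactance X = X_L − X_C = 202.8 Ω
Z = 210.0 + j202.8 Ω
|Z| = √(210.0² + 202.8²) = 291.9 Ω
I = V/|Z| = 25.35 mA
V_R = I·|Z_R| = 0.02535 × 210.0 = 5.323 V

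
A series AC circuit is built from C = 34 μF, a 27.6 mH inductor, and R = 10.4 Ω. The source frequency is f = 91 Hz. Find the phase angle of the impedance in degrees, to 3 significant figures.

-73.7°

ω = 2πf = 571.8 rad/s
X_L = ωL = 15.8 Ω
X_C = 1/(ωC) = 51.4 Ω
Net reactance X = X_L − X_C = -35.7 Ω
Z = 10.4 − j35.7 Ω
|Z| = √(10.4² + 35.7²) = 37.1 Ω
∠Z = arctan(-35.7/10.4) = -73.7°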